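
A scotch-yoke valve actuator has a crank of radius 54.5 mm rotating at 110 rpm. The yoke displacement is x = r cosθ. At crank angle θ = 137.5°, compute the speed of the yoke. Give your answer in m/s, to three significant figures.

ω = 11.52 rad/s (from 110 rpm).
x = r cosθ ⇒ ẋ = −rω sinθ.
|v| = rω|sinθ| = 0.0545·11.52·|sin 137.5°| = 0.42413 m/s.

0.424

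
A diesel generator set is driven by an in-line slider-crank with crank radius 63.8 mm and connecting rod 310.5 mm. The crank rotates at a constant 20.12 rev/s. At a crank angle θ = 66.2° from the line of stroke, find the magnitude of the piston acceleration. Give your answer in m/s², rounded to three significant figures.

269

ω = 2π·20.1 = 126.4 rad/s
x(θ) = r cosθ + √(L² − r² sin²θ); with ω constant, a = ω²·d²x/dθ².
d²x/dθ² = −r cosθ − r²(cos2θ)/√u − r⁴ sin²2θ/(4u^{3/2}),  u = L² − r² sin²θ = 0.0930027 m².
Substituting r = 0.0638 m, L = 0.3105 m, θ = 66.2°: d²x/dθ² = -0.016826 m.
a = ω²·d²x/dθ² = (126.4)²·(-0.016826) = -268.9 m/s²;  |a| = 268.9 m/s².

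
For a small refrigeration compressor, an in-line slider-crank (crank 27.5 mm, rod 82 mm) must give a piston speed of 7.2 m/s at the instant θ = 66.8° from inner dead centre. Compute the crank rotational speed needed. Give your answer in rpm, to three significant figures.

2390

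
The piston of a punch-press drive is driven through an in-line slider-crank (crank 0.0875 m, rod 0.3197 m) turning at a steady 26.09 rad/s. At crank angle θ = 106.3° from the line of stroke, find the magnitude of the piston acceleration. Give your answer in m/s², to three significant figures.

ω = 26.09 rad/s
x(θ) = r cosθ + √(L² − r² sin²θ); with ω constant, a = ω²·d²x/dθ².
d²x/dθ² = −r cosθ − r²(cos2θ)/√u − r⁴ sin²2θ/(4u^{3/2}),  u = L² − r² sin²θ = 0.095155 m².
Substituting r = 0.0875 m, L = 0.3197 m, θ = 106.3°: d²x/dθ² = +0.045323 m.
a = ω²·d²x/dθ² = (26.09)²·(+0.045323) = +30.851 m/s²;  |a| = 30.851 m/s².

30.9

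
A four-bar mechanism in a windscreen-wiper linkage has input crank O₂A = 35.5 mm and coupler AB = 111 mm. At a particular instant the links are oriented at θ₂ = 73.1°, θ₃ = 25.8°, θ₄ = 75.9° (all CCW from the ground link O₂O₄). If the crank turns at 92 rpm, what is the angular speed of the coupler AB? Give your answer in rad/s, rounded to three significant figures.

ω₂ = 9.634 rad/s (from 92 rpm).
Differentiating the loop-closure r₂e^{iθ₂}+r₃e^{iθ₃}=r₁+r₄e^{iθ₄} gives r₂ω₂e^{iθ₂}+r₃ω₃e^{iθ₃}=r₄ω₄e^{iθ₄}.
Eliminating the other unknown: ω₃ = r₂ω₂ sin(θ₄−θ₂) / [r₃ sin(θ₃−θ₄)].
Numerator sine = +0.04885; denominator sine = -0.76717.
Result = 0.0355·9.634·(+0.04885) / (0.111·(-0.76717)) = -0.1962 rad/s; magnitude 0.1962 rad/s.

0.196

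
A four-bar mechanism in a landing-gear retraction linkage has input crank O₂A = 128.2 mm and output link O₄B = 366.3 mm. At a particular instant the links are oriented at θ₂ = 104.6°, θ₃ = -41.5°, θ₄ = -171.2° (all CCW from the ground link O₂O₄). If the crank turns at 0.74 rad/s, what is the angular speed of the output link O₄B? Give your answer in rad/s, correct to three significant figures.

0.188

ω₂ = 0.74 rad/s
Differentiating the loop-closure r₂e^{iθ₂}+r₃e^{iθ₃}=r₁+r₄e^{iθ₄} gives r₂ω₂e^{iθ₂}+r₃ω₃e^{iθ₃}=r₄ω₄e^{iθ₄}.
Eliminating the other unknown: ω₄ = r₂ω₂ sin(θ₂−θ₃) / [r₄ sin(θ₄−θ₃)].
Numerator sine = +0.55775; denominator sine = -0.76940.
Result = 0.1282·0.74·(+0.55775) / (0.3663·(-0.76940)) = -0.18774 rad/s; magnitude 0.18774 rad/s.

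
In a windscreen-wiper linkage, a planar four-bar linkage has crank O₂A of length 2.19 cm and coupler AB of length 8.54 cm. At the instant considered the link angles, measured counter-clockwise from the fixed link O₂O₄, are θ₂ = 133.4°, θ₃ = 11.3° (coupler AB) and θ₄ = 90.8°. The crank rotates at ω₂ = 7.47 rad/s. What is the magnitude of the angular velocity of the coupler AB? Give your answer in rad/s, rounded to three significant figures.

ω₂ = 7.47 rad/s
Differentiating the loop-closure r₂e^{iθ₂}+r₃e^{iθ₃}=r₁+r₄e^{iθ₄} gives r₂ω₂e^{iθ₂}+r₃ω₃e^{iθ₃}=r₄ω₄e^{iθ₄}.
Eliminating the other unknown: ω₃ = r₂ω₂ sin(θ₄−θ₂) / [r₃ sin(θ₃−θ₄)].
Numerator sine = -0.67688; denominator sine = -0.98325.
Result = 0.0219·7.47·(-0.67688) / (0.0854·(-0.98325)) = +1.3187 rad/s; magnitude 1.3187 rad/s.

1.32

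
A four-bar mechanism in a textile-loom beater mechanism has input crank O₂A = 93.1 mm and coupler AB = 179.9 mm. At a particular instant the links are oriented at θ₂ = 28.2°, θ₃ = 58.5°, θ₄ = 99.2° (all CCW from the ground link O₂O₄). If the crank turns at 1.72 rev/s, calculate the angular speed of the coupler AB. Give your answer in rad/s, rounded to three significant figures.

ω₂ = 10.81 rad/s (from 1.72 rev/s).
Differentiating the loop-closure r₂e^{iθ₂}+r₃e^{iθ₃}=r₁+r₄e^{iθ₄} gives r₂ω₂e^{iθ₂}+r₃ω₃e^{iθ₃}=r₄ω₄e^{iθ₄}.
Eliminating the other unknown: ω₃ = r₂ω₂ sin(θ₄−θ₂) / [r₃ sin(θ₃−θ₄)].
Numerator sine = +0.94552; denominator sine = -0.65210.
Result = 0.0931·10.81·(+0.94552) / (0.1799·(-0.65210)) = -8.1093 rad/s; magnitude 8.1093 rad/s.

8.11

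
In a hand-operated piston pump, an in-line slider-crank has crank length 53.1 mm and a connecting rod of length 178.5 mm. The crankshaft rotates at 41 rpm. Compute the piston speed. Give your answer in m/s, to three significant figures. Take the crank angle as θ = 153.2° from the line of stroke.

0.0753

ω = 2π·41/60 = 4.294 rad/s
For an in-line slider-crank, x = r cosθ + √(L² − r² sin²θ), so v = −rω sinθ·[1 + r cosθ/√(L² − r² sin²θ)].
With r = 0.0531 m, L = 0.1785 m, θ = 153.2°: √(L² − r² sin²θ) = 0.17689 m.
v = −0.0531·4.294·0.45088·[1 + 0.0531·-0.89259/0.17689] = -0.07525 m/s.
|v| = 0.07525 m/s.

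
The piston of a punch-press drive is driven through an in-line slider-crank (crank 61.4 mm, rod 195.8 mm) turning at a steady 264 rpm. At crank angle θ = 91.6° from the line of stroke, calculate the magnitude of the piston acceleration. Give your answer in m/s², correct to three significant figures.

16.8

ω = 2π·264/60 = 27.65 rad/s
x(θ) = r cosθ + √(L² − r² sin²θ); with ω constant, a = ω²·d²x/dθ².
d²x/dθ² = −r cosθ − r²(cos2θ)/√u − r⁴ sin²2θ/(4u^{3/2}),  u = L² − r² sin²θ = 0.0345706 m².
Substituting r = 0.0614 m, L = 0.1958 m, θ = 91.6°: d²x/dθ² = +0.021957 m.
a = ω²·d²x/dθ² = (27.65)²·(+0.021957) = +16.782 m/s²;  |a| = 16.782 m/s².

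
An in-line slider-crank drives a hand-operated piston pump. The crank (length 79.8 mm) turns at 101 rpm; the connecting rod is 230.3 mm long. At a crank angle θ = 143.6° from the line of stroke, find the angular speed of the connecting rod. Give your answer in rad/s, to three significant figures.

ω = 10.58 rad/s (converted from 101 rpm).
The rod makes angle φ with the slider axis where L sinφ = r sinθ; differentiating, L cosφ·φ̇ = r ω cosθ.
L cosφ = √(L² − r² sin²θ) = 0.22538 m.
|ω_rod| = r ω |cosθ| / √(L² − r² sin²θ) = 0.0798·10.58·0.80489/0.22538 = 3.0142 rad/s.

3.01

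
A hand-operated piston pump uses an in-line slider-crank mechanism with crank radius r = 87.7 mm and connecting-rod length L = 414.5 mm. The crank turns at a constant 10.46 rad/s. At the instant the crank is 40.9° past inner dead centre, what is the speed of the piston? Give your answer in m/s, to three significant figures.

0.698

ω = 10.46 rad/s
For an in-line slider-crank, x = r cosθ + √(L² − r² sin²θ), so v = −rω sinθ·[1 + r cosθ/√(L² − r² sin²θ)].
With r = 0.0877 m, L = 0.4145 m, θ = 40.9°: √(L² − r² sin²θ) = 0.4105 m.
v = −0.0877·10.46·0.65474·[1 + 0.0877·0.75585/0.4105] = -0.69761 m/s.
|v| = 0.69761 m/s.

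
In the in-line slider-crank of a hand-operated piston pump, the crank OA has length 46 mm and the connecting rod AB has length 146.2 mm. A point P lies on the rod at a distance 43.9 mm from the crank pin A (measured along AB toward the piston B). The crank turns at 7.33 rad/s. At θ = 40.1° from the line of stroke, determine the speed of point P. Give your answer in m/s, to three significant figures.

0.295

ω = 7.33 rad/s.  Crank-pin speed |V_A| = rω = 0.33718 m/s, perpendicular to OA.
Rod angle: sinφ = −(r/L) sinθ ⇒ φ = -11.693°; ω_rod = −rω cosθ/√(L²−r²sin²θ) = -1.8015 rad/s.
V_P = V_A + ω_rod × AP, with AP = 0.0439 m along the rod.
Components: V_Px = −rω sinθ − a·ω_rod·sinφ = -0.23321 m/s;  V_Py = rω cosθ + a·ω_rod·cosφ = +0.18047 m/s.
|V_P| = √(V_Px² + V_Py²) = 0.29489 m/s.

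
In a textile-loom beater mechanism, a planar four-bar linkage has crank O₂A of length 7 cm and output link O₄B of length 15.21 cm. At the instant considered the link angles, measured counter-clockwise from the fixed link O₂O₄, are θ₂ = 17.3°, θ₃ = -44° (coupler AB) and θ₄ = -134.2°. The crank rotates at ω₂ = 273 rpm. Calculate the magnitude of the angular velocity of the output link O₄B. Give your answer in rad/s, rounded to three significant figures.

ω₂ = 28.59 rad/s (from 273 rpm).
Differentiating the loop-closure r₂e^{iθ₂}+r₃e^{iθ₃}=r₁+r₄e^{iθ₄} gives r₂ω₂e^{iθ₂}+r₃ω₃e^{iθ₃}=r₄ω₄e^{iθ₄}.
Eliminating the other unknown: ω₄ = r₂ω₂ sin(θ₂−θ₃) / [r₄ sin(θ₄−θ₃)].
Numerator sine = +0.87715; denominator sine = -0.99999.
Result = 0.07·28.59·(+0.87715) / (0.1521·(-0.99999)) = -11.541 rad/s; magnitude 11.541 rad/s.

11.5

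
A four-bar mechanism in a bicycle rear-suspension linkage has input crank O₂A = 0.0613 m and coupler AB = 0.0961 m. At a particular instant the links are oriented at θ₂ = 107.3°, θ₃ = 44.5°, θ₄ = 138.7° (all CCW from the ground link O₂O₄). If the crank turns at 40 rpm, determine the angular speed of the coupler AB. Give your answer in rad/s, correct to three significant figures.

ω₂ = 4.189 rad/s (from 40 rpm).
Differentiating the loop-closure r₂e^{iθ₂}+r₃e^{iθ₃}=r₁+r₄e^{iθ₄} gives r₂ω₂e^{iθ₂}+r₃ω₃e^{iθ₃}=r₄ω₄e^{iθ₄}.
Eliminating the other unknown: ω₃ = r₂ω₂ sin(θ₄−θ₂) / [r₃ sin(θ₃−θ₄)].
Numerator sine = +0.52101; denominator sine = -0.99731.
Result = 0.0613·4.189·(+0.52101) / (0.0961·(-0.99731)) = -1.3959 rad/s; magnitude 1.3959 rad/s.

1.40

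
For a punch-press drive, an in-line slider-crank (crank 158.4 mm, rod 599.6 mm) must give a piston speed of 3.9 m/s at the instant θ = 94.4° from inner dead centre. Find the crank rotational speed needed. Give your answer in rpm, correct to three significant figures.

241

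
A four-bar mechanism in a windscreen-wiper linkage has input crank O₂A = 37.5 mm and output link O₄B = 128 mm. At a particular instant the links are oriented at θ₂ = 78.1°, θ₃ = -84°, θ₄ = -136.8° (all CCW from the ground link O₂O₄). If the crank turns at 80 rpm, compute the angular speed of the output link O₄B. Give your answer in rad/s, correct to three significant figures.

0.947

ω₂ = 8.378 rad/s (from 80 rpm).
Differentiating the loop-closure r₂e^{iθ₂}+r₃e^{iθ₃}=r₁+r₄e^{iθ₄} gives r₂ω₂e^{iθ₂}+r₃ω₃e^{iθ₃}=r₄ω₄e^{iθ₄}.
Eliminating the other unknown: ω₄ = r₂ω₂ sin(θ₂−θ₃) / [r₄ sin(θ₄−θ₃)].
Numerator sine = +0.30736; denominator sine = -0.79653.
Result = 0.0375·8.378·(+0.30736) / (0.128·(-0.79653)) = -0.94707 rad/s; magnitude 0.94707 rad/s.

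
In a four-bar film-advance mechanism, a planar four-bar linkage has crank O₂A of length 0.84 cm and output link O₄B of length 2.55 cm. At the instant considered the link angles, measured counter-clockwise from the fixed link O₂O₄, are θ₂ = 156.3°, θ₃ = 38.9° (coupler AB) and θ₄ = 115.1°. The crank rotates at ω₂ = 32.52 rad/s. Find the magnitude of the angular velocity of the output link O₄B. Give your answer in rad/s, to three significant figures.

9.79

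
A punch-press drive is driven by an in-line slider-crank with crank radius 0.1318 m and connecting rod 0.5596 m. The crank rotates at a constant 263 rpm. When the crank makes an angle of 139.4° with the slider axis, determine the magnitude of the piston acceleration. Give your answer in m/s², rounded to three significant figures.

71.9

ω = 2π·263/60 = 27.54 rad/s
x(θ) = r cosθ + √(L² − r² sin²θ); with ω constant, a = ω²·d²x/dθ².
d²x/dθ² = −r cosθ − r²(cos2θ)/√u − r⁴ sin²2θ/(4u^{3/2}),  u = L² − r² sin²θ = 0.305795 m².
Substituting r = 0.1318 m, L = 0.5596 m, θ = 139.4°: d²x/dθ² = +0.09483 m.
a = ω²·d²x/dθ² = (27.54)²·(+0.09483) = +71.931 m/s²;  |a| = 71.931 m/s².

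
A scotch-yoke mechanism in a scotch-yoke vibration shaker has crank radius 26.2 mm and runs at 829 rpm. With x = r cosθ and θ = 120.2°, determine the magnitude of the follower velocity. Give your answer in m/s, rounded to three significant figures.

1.97

ω = 86.81 rad/s (from 829 rpm).
x = r cosθ ⇒ ẋ = −rω sinθ.
|v| = rω|sinθ| = 0.0262·86.81·|sin 120.2°| = 1.9658 m/s.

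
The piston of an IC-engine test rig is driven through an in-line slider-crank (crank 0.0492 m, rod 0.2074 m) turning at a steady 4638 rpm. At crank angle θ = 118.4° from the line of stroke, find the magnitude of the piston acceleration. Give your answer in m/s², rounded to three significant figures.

7030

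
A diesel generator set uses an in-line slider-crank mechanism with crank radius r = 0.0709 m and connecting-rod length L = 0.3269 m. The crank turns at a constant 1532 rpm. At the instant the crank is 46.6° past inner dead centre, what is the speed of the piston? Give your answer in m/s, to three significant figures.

9.51

ω = 2π·1532/60 = 160.4 rad/s
For an in-line slider-crank, x = r cosθ + √(L² − r² sin²θ), so v = −rω sinθ·[1 + r cosθ/√(L² − r² sin²θ)].
With r = 0.0709 m, L = 0.3269 m, θ = 46.6°: √(L² − r² sin²θ) = 0.32282 m.
v = −0.0709·160.4·0.72657·[1 + 0.0709·0.68709/0.32282] = -9.5116 m/s.
|v| = 9.5116 m/s.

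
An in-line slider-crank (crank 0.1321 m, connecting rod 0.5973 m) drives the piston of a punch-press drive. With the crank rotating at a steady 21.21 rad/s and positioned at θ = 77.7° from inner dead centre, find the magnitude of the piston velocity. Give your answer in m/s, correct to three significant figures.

ω = 21.21 rad/s
For an in-line slider-crank, x = r cosθ + √(L² − r² sin²θ), so v = −rω sinθ·[1 + r cosθ/√(L² − r² sin²θ)].
With r = 0.1321 m, L = 0.5973 m, θ = 77.7°: √(L² − r² sin²θ) = 0.58319 m.
v = −0.1321·21.21·0.97705·[1 + 0.1321·0.21303/0.58319] = -2.8696 m/s.
|v| = 2.8696 m/s.

2.87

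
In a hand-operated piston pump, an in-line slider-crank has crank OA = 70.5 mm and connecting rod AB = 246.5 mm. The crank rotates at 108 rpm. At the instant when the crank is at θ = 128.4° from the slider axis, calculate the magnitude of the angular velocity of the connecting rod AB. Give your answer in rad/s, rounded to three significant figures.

ω = 11.31 rad/s (converted from 108 rpm).
The rod makes angle φ with the slider axis where L sinφ = r sinθ; differentiating, L cosφ·φ̇ = r ω cosθ.
L cosφ = √(L² − r² sin²θ) = 0.24023 m.
|ω_rod| = r ω |cosθ| / √(L² − r² sin²θ) = 0.0705·11.31·0.62115/0.24023 = 2.0616 rad/s.

2.06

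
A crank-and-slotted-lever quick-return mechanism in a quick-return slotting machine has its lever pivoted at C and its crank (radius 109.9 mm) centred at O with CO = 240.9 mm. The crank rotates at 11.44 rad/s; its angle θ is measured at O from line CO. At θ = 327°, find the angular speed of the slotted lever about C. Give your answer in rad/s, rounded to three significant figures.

3.42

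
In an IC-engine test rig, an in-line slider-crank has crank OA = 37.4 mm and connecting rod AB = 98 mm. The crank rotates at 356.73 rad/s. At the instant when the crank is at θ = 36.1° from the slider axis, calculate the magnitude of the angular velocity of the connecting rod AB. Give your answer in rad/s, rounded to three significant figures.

113

ω = 356.7 rad/s
The rod makes angle φ with the slider axis where L sinφ = r sinθ; differentiating, L cosφ·φ̇ = r ω cosθ.
L cosφ = √(L² − r² sin²θ) = 0.09549 m.
|ω_rod| = r ω |cosθ| / √(L² − r² sin²θ) = 0.0374·356.7·0.80799/0.09549 = 112.89 rad/s.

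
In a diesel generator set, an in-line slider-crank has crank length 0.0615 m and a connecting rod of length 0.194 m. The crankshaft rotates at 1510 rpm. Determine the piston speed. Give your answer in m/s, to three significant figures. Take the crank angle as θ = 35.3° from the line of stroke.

ω = 2π·1510/60 = 158.1 rad/s
For an in-line slider-crank, x = r cosθ + √(L² − r² sin²θ), so v = −rω sinθ·[1 + r cosθ/√(L² − r² sin²θ)].
With r = 0.0615 m, L = 0.194 m, θ = 35.3°: √(L² − r² sin²θ) = 0.19072 m.
v = −0.0615·158.1·0.57786·[1 + 0.0615·0.81614/0.19072] = -7.0985 m/s.
|v| = 7.0985 m/s.

7.10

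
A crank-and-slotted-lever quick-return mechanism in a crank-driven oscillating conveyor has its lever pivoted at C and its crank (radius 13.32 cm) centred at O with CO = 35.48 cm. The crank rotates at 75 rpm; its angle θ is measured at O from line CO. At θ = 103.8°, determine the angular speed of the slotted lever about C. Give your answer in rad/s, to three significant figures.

ω = 7.854 rad/s (from 75 rpm).
Crank pin A relative to C: A = (d + r cosθ, r sinθ); lever angle φ = atan2(r sinθ, d + r cosθ).
Differentiating tanφ: φ̇ = rω(d cosθ + r)/(d² + r² + 2dr cosθ).
d² + r² + 2dr cosθ = |CA|² = 0.121079 m²;  d cosθ + r = +0.048568 m.
|ω_lever| = |0.1332·7.854·+0.048568| / 0.121079 = 0.41964 rad/s.

0.420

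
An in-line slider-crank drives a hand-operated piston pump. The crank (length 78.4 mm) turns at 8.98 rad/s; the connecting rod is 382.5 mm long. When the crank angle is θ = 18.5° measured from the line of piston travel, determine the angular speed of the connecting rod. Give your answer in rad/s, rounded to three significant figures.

1.75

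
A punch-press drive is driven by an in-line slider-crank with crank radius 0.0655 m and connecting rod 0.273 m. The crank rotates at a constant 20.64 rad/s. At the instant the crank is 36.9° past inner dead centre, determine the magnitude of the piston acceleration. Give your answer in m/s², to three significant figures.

24.3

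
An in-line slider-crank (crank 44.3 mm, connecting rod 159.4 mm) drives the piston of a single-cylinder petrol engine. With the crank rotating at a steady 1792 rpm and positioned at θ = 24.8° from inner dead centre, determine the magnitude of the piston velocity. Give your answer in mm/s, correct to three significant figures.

ω = 2π·1792/60 = 187.7 rad/s
For an in-line slider-crank, x = r cosθ + √(L² − r² sin²θ), so v = −rω sinθ·[1 + r cosθ/√(L² − r² sin²θ)].
With r = 0.0443 m, L = 0.1594 m, θ = 24.8°: √(L² − r² sin²θ) = 0.15831 m.
v = −0.0443·187.7·0.41945·[1 + 0.0443·0.90778/0.15831] = -4.3728 m/s.
|v| = 4.3728 m/s = 4372.8 mm/s.

4370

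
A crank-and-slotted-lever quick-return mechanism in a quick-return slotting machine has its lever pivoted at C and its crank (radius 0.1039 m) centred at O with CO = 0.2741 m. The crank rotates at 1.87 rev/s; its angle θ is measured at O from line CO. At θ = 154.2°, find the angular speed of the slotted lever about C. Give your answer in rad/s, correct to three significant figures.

5.03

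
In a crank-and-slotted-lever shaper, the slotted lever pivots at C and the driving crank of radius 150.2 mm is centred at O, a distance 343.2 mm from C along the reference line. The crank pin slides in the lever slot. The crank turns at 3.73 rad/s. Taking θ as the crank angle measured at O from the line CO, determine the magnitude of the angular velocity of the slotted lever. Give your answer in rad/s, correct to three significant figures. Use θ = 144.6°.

1.29

ω = 3.73 rad/s
Crank pin A relative to C: A = (d + r cosθ, r sinθ); lever angle φ = atan2(r sinθ, d + r cosθ).
Differentiating tanφ: φ̇ = rω(d cosθ + r)/(d² + r² + 2dr cosθ).
d² + r² + 2dr cosθ = |CA|² = 0.0563088 m²;  d cosθ + r = -0.12955 m.
|ω_lever| = |0.1502·3.73·-0.12955| / 0.0563088 = 1.289 rad/s.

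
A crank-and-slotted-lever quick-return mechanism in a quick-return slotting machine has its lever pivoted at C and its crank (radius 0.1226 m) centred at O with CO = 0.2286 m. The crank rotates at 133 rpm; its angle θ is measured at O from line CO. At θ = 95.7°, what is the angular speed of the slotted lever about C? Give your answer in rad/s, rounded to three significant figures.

2.76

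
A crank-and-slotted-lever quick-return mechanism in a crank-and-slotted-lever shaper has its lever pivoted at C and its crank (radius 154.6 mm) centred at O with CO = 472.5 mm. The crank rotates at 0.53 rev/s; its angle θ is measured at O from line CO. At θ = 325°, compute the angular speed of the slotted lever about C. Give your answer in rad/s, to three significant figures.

0.760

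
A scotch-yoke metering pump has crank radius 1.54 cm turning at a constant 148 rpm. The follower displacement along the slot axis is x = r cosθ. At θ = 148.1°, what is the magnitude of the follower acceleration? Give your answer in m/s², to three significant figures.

ω = 15.5 rad/s (from 148 rpm).
x = r cosθ ⇒ ẍ = −rω² cosθ (ω constant).
|a| = rω²|cosθ| = 0.0154·(15.5)²·|cos 148.1°| = 3.1405 m/s².

3.14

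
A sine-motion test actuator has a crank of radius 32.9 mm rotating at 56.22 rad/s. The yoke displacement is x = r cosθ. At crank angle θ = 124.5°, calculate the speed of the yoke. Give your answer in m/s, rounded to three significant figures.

1.52

ω = 56.22 rad/s
x = r cosθ ⇒ ẋ = −rω sinθ.
|v| = rω|sinθ| = 0.0329·56.22·|sin 124.5°| = 1.5243 m/s.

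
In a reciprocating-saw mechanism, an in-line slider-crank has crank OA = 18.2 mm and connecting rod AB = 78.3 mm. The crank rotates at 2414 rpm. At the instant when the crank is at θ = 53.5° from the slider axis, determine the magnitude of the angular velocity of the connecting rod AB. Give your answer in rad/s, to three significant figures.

35.6

ω = 252.8 rad/s (converted from 2414 rpm).
The rod makes angle φ with the slider axis where L sinφ = r sinθ; differentiating, L cosφ·φ̇ = r ω cosθ.
L cosφ = √(L² − r² sin²θ) = 0.076921 m.
|ω_rod| = r ω |cosθ| / √(L² − r² sin²θ) = 0.0182·252.8·0.59482/0.076921 = 35.578 rad/s.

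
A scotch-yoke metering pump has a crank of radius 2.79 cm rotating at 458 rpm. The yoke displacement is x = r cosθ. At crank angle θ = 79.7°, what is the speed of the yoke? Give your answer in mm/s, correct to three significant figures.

1320

ω = 47.96 rad/s (from 458 rpm).
x = r cosθ ⇒ ẋ = −rω sinθ.
|v| = rω|sinθ| = 0.0279·47.96·|sin 79.7°| = 1.3166 m/s = 1316.6 mm/s.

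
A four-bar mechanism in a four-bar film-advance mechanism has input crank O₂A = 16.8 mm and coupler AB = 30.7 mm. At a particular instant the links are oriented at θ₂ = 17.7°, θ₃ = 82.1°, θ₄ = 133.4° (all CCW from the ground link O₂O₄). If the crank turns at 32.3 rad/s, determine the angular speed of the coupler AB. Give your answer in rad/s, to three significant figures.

ω₂ = 32.3 rad/s
Differentiating the loop-closure r₂e^{iθ₂}+r₃e^{iθ₃}=r₁+r₄e^{iθ₄} gives r₂ω₂e^{iθ₂}+r₃ω₃e^{iθ₃}=r₄ω₄e^{iθ₄}.
Eliminating the other unknown: ω₃ = r₂ω₂ sin(θ₄−θ₂) / [r₃ sin(θ₃−θ₄)].
Numerator sine = +0.90108; denominator sine = -0.78043.
Result = 0.0168·32.3·(+0.90108) / (0.0307·(-0.78043)) = -20.408 rad/s; magnitude 20.408 rad/s.

20.4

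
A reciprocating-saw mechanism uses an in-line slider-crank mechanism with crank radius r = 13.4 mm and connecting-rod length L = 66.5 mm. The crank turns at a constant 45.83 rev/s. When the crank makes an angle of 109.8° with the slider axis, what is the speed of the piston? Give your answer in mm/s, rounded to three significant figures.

ω = 2π·45.8 = 288 rad/s
For an in-line slider-crank, x = r cosθ + √(L² − r² sin²θ), so v = −rω sinθ·[1 + r cosθ/√(L² − r² sin²θ)].
With r = 0.0134 m, L = 0.0665 m, θ = 109.8°: √(L² − r² sin²θ) = 0.065294 m.
v = −0.0134·288·0.94088·[1 + 0.0134·-0.33874/0.065294] = -3.3781 m/s.
|v| = 3.3781 m/s = 3378.1 mm/s.

3380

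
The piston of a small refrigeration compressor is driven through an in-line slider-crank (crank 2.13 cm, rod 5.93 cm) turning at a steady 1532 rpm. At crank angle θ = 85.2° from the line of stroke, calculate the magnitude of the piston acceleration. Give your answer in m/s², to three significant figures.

ω = 2π·1532/60 = 160.4 rad/s
x(θ) = r cosθ + √(L² − r² sin²θ); with ω constant, a = ω²·d²x/dθ².
d²x/dθ² = −r cosθ − r²(cos2θ)/√u − r⁴ sin²2θ/(4u^{3/2}),  u = L² − r² sin²θ = 0.00306598 m².
Substituting r = 0.0213 m, L = 0.0593 m, θ = 85.2°: d²x/dθ² = +0.0062881 m.
a = ω²·d²x/dθ² = (160.4)²·(+0.0062881) = +161.84 m/s²;  |a| = 161.84 m/s².

162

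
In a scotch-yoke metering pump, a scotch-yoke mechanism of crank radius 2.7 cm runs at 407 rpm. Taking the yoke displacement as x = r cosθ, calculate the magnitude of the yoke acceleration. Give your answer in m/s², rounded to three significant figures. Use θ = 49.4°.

ω = 42.62 rad/s (from 407 rpm).
x = r cosθ ⇒ ẍ = −rω² cosθ (ω constant).
|a| = rω²|cosθ| = 0.027·(42.62)²·|cos 49.4°| = 31.918 m/s².

31.9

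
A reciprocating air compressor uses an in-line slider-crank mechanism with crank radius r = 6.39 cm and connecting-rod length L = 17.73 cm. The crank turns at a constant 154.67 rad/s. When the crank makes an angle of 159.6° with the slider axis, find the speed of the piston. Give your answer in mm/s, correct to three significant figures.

ω = 154.7 rad/s
For an in-line slider-crank, x = r cosθ + √(L² − r² sin²θ), so v = −rω sinθ·[1 + r cosθ/√(L² − r² sin²θ)].
With r = 0.0639 m, L = 0.1773 m, θ = 159.6°: √(L² − r² sin²θ) = 0.1759 m.
v = −0.0639·154.7·0.34857·[1 + 0.0639·-0.93728/0.1759] = -2.272 m/s.
|v| = 2.272 m/s = 2272 mm/s.

2270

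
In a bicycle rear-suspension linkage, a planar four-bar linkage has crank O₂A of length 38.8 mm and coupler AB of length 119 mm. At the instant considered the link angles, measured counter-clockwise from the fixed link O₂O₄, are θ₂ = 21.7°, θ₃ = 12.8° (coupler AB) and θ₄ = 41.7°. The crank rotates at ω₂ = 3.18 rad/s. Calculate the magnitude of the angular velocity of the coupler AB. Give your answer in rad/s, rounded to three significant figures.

ω₂ = 3.18 rad/s
Differentiating the loop-closure r₂e^{iθ₂}+r₃e^{iθ₃}=r₁+r₄e^{iθ₄} gives r₂ω₂e^{iθ₂}+r₃ω₃e^{iθ₃}=r₄ω₄e^{iθ₄}.
Eliminating the other unknown: ω₃ = r₂ω₂ sin(θ₄−θ₂) / [r₃ sin(θ₃−θ₄)].
Numerator sine = +0.34202; denominator sine = -0.48328.
Result = 0.0388·3.18·(+0.34202) / (0.119·(-0.48328)) = -0.73377 rad/s; magnitude 0.73377 rad/s.

0.734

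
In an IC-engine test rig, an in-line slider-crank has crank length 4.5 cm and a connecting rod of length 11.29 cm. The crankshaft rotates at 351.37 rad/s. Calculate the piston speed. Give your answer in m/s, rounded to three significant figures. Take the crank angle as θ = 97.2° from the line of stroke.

ω = 351.4 rad/s
For an in-line slider-crank, x = r cosθ + √(L² − r² sin²θ), so v = −rω sinθ·[1 + r cosθ/√(L² − r² sin²θ)].
With r = 0.045 m, L = 0.1129 m, θ = 97.2°: √(L² − r² sin²θ) = 0.1037 m.
v = −0.045·351.4·0.99211·[1 + 0.045·-0.12533/0.1037] = -14.834 m/s.
|v| = 14.834 m/s.

14.8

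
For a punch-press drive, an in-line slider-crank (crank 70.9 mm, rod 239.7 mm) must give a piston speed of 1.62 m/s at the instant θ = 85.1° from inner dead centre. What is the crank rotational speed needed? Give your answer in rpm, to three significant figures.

213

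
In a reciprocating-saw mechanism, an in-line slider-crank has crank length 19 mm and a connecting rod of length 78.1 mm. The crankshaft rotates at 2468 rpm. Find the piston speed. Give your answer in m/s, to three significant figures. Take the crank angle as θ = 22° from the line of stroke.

ω = 2π·2468/60 = 258.4 rad/s
For an in-line slider-crank, x = r cosθ + √(L² − r² sin²θ), so v = −rω sinθ·[1 + r cosθ/√(L² − r² sin²θ)].
With r = 0.019 m, L = 0.0781 m, θ = 22°: √(L² − r² sin²θ) = 0.077775 m.
v = −0.019·258.4·0.37461·[1 + 0.019·0.92718/0.077775] = -2.2562 m/s.
|v| = 2.2562 m/s.

2.26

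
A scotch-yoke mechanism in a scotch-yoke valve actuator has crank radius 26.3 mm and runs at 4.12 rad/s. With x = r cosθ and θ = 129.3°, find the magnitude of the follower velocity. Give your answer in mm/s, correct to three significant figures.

83.9

ω = 4.12 rad/s
x = r cosθ ⇒ ẋ = −rω sinθ.
|v| = rω|sinθ| = 0.0263·4.12·|sin 129.3°| = 0.08385 m/s = 83.85 mm/s.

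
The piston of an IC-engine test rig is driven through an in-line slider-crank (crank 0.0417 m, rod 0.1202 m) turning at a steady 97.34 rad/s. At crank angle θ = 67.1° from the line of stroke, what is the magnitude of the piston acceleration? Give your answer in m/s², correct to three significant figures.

55.4

ω = 97.34 rad/s
x(θ) = r cosθ + √(L² − r² sin²θ); with ω constant, a = ω²·d²x/dθ².
d²x/dθ² = −r cosθ − r²(cos2θ)/√u − r⁴ sin²2θ/(4u^{3/2}),  u = L² − r² sin²θ = 0.0129724 m².
Substituting r = 0.0417 m, L = 0.1202 m, θ = 67.1°: d²x/dθ² = -0.0058456 m.
a = ω²·d²x/dθ² = (97.34)²·(-0.0058456) = -55.388 m/s²;  |a| = 55.388 m/s².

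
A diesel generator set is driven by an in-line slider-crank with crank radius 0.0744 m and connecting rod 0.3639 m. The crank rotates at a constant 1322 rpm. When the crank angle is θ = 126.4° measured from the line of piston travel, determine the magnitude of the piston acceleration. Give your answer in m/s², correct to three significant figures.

ω = 2π·1322/60 = 138.4 rad/s
x(θ) = r cosθ + √(L² − r² sin²θ); with ω constant, a = ω²·d²x/dθ².
d²x/dθ² = −r cosθ − r²(cos2θ)/√u − r⁴ sin²2θ/(4u^{3/2}),  u = L² − r² sin²θ = 0.128837 m².
Substituting r = 0.0744 m, L = 0.3639 m, θ = 126.4°: d²x/dθ² = +0.048559 m.
a = ω²·d²x/dθ² = (138.4)²·(+0.048559) = +930.67 m/s²;  |a| = 930.67 m/s².

931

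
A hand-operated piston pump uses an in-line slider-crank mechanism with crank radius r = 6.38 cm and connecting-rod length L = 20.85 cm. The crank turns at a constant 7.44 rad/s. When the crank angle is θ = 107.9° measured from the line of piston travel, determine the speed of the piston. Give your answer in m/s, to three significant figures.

0.407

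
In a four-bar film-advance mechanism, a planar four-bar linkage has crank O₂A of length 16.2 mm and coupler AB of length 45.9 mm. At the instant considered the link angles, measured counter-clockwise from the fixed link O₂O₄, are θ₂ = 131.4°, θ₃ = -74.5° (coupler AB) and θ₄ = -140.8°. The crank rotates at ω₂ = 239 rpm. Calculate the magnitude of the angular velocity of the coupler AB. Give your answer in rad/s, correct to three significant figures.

9.64

ω₂ = 25.03 rad/s (from 239 rpm).
Differentiating the loop-closure r₂e^{iθ₂}+r₃e^{iθ₃}=r₁+r₄e^{iθ₄} gives r₂ω₂e^{iθ₂}+r₃ω₃e^{iθ₃}=r₄ω₄e^{iθ₄}.
Eliminating the other unknown: ω₃ = r₂ω₂ sin(θ₄−θ₂) / [r₃ sin(θ₃−θ₄)].
Numerator sine = +0.99926; denominator sine = +0.91566.
Result = 0.0162·25.03·(+0.99926) / (0.0459·(+0.91566)) = +9.6399 rad/s; magnitude 9.6399 rad/s.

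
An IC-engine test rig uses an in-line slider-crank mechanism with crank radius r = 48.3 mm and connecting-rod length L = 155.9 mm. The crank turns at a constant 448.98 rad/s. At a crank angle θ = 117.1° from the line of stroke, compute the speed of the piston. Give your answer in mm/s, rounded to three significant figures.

ω = 449 rad/s
For an in-line slider-crank, x = r cosθ + √(L² − r² sin²θ), so v = −rω sinθ·[1 + r cosθ/√(L² − r² sin²θ)].
With r = 0.0483 m, L = 0.1559 m, θ = 117.1°: √(L² − r² sin²θ) = 0.14985 m.
v = −0.0483·449·0.89021·[1 + 0.0483·-0.45554/0.14985] = -16.47 m/s.
|v| = 16.47 m/s = 16470 mm/s.

16500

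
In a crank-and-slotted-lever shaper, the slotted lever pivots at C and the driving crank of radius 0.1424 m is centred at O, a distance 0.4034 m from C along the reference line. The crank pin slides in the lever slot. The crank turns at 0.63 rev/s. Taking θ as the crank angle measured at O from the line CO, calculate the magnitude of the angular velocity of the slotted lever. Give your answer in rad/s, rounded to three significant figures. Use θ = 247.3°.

ω = 3.958 rad/s (from 0.63 rev/s).
Crank pin A relative to C: A = (d + r cosθ, r sinθ); lever angle φ = atan2(r sinθ, d + r cosθ).
Differentiating tanφ: φ̇ = rω(d cosθ + r)/(d² + r² + 2dr cosθ).
d² + r² + 2dr cosθ = |CA|² = 0.138673 m²;  d cosθ + r = -0.013274 m.
|ω_lever| = |0.1424·3.958·-0.013274| / 0.138673 = 0.053958 rad/s.

0.0540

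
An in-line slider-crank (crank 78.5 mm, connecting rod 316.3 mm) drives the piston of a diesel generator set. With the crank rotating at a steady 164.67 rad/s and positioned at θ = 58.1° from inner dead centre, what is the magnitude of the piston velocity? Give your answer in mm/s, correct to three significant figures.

12400

ω = 164.7 rad/s
For an in-line slider-crank, x = r cosθ + √(L² − r² sin²θ), so v = −rω sinθ·[1 + r cosθ/√(L² − r² sin²θ)].
With r = 0.0785 m, L = 0.3163 m, θ = 58.1°: √(L² − r² sin²θ) = 0.3092 m.
v = −0.0785·164.7·0.84897·[1 + 0.0785·0.52844/0.3092] = -12.447 m/s.
|v| = 12.447 m/s = 12447 mm/s.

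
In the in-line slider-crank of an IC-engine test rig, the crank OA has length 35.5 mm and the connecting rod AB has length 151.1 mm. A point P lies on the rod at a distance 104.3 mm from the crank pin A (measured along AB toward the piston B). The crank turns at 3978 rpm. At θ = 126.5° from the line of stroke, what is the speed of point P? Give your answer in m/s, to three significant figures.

11.1

ω = 416.6 rad/s.  Crank-pin speed |V_A| = rω = 14.788 m/s, perpendicular to OA.
Rod angle: sinφ = −(r/L) sinθ ⇒ φ = -10.886°; ω_rod = −rω cosθ/√(L²−r²sin²θ) = +59.283 rad/s.
V_P = V_A + ω_rod × AP, with AP = 0.1043 m along the rod.
Components: V_Px = −rω sinθ − a·ω_rod·sinφ = -10.72 m/s;  V_Py = rω cosθ + a·ω_rod·cosφ = -2.7245 m/s.
|V_P| = √(V_Px² + V_Py²) = 11.061 m/s.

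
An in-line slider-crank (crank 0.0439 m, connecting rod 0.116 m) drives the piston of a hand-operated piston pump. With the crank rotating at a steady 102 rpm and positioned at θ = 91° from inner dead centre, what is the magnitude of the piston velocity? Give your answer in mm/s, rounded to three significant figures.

465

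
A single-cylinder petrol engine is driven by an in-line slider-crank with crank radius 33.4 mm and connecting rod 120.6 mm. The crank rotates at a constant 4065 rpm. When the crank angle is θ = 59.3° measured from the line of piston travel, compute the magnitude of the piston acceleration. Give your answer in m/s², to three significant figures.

2290

ω = 2π·4065/60 = 425.7 rad/s
x(θ) = r cosθ + √(L² − r² sin²θ); with ω constant, a = ω²·d²x/dθ².
d²x/dθ² = −r cosθ − r²(cos2θ)/√u − r⁴ sin²2θ/(4u^{3/2}),  u = L² − r² sin²θ = 0.0137196 m².
Substituting r = 0.0334 m, L = 0.1206 m, θ = 59.3°: d²x/dθ² = -0.012642 m.
a = ω²·d²x/dθ² = (425.7)²·(-0.012642) = -2290.9 m/s²;  |a| = 2290.9 m/s².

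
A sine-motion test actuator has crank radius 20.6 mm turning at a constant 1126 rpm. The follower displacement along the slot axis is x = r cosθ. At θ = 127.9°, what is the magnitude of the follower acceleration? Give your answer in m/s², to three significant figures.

176

ω = 117.9 rad/s (from 1126 rpm).
x = r cosθ ⇒ ẍ = −rω² cosθ (ω constant).
|a| = rω²|cosθ| = 0.0206·(117.9)²·|cos 127.9°| = 175.94 m/s².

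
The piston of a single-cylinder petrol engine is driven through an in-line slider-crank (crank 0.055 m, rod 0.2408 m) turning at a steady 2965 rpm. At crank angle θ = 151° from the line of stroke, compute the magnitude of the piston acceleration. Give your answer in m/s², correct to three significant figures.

ω = 2π·2965/60 = 310.5 rad/s
x(θ) = r cosθ + √(L² − r² sin²θ); with ω constant, a = ω²·d²x/dθ².
d²x/dθ² = −r cosθ − r²(cos2θ)/√u − r⁴ sin²2θ/(4u^{3/2}),  u = L² − r² sin²θ = 0.0572736 m².
Substituting r = 0.055 m, L = 0.2408 m, θ = 151°: d²x/dθ² = +0.041286 m.
a = ω²·d²x/dθ² = (310.5)²·(+0.041286) = +3980.2 m/s²;  |a| = 3980.2 m/s².

3980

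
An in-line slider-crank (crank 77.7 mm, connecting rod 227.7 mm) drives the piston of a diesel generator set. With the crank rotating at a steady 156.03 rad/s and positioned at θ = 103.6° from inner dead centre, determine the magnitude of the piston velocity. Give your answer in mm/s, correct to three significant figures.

ω = 156 rad/s
For an in-line slider-crank, x = r cosθ + √(L² − r² sin²θ), so v = −rω sinθ·[1 + r cosθ/√(L² − r² sin²θ)].
With r = 0.0777 m, L = 0.2277 m, θ = 103.6°: √(L² − r² sin²θ) = 0.21481 m.
v = −0.0777·156·0.97196·[1 + 0.0777·-0.23514/0.21481] = -10.781 m/s.
|v| = 10.781 m/s = 10781 mm/s.

10800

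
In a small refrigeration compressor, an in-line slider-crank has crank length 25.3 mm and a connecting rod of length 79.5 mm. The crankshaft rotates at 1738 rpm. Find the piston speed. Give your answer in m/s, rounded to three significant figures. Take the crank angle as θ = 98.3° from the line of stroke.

4.34

ω = 2π·1738/60 = 182 rad/s
For an in-line slider-crank, x = r cosθ + √(L² − r² sin²θ), so v = −rω sinθ·[1 + r cosθ/√(L² − r² sin²θ)].
With r = 0.0253 m, L = 0.0795 m, θ = 98.3°: √(L² − r² sin²θ) = 0.075455 m.
v = −0.0253·182·0.98953·[1 + 0.0253·-0.14436/0.075455] = -4.3359 m/s.
|v| = 4.3359 m/s.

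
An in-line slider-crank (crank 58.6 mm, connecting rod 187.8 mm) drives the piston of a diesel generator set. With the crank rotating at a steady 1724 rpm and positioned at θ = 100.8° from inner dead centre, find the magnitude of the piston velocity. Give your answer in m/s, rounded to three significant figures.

ω = 2π·1724/60 = 180.5 rad/s
For an in-line slider-crank, x = r cosθ + √(L² − r² sin²θ), so v = −rω sinθ·[1 + r cosθ/√(L² − r² sin²θ)].
With r = 0.0586 m, L = 0.1878 m, θ = 100.8°: √(L² − r² sin²θ) = 0.17876 m.
v = −0.0586·180.5·0.98229·[1 + 0.0586·-0.18738/0.17876] = -9.7537 m/s.
|v| = 9.7537 m/s.

9.75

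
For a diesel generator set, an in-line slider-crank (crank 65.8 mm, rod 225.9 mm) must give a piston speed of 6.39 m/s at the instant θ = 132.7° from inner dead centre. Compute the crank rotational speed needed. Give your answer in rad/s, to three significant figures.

For an in-line slider-crank, |v_piston| = rω|sinθ|·[1 + r cosθ/√(L² − r² sin²θ)].
With r = 0.0658 m, L = 0.2259 m, θ = 132.7°: the bracketed kinematic factor |dx/dθ| = 0.038578 m.
ω = v/|dx/dθ| = 6.39/0.038578 = 165.64 rad/s.

166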